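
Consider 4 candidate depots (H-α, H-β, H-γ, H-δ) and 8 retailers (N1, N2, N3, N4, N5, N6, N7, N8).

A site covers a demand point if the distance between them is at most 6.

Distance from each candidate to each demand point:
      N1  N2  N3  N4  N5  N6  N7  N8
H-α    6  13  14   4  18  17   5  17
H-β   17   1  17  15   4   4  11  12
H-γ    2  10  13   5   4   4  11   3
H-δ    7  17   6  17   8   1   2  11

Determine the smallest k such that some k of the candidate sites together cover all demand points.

3

Coverage sets (demand points within 6 of each site):
  H-α: {N1, N4, N7}
  H-β: {N2, N5, N6}
  H-γ: {N1, N4, N5, N6, N8}
  H-δ: {N3, N6, N7}
No 2 sites suffice: every size-2 union leaves at least one demand point uncovered.
But {H-β, H-γ, H-δ} covers everything, so the minimum is 3.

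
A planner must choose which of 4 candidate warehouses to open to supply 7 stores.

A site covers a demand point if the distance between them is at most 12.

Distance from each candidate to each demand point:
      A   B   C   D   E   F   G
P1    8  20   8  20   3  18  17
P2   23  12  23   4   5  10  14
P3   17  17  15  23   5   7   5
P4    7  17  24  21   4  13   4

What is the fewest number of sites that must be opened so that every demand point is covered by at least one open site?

Coverage sets (demand points within 12 of each site):
  P1: {A, C, E}
  P2: {B, D, E, F}
  P3: {E, F, G}
  P4: {A, E, G}
No 2 sites suffice: every size-2 union leaves at least one demand point uncovered.
But {P1, P2, P3} covers everything, so the minimum is 3.

3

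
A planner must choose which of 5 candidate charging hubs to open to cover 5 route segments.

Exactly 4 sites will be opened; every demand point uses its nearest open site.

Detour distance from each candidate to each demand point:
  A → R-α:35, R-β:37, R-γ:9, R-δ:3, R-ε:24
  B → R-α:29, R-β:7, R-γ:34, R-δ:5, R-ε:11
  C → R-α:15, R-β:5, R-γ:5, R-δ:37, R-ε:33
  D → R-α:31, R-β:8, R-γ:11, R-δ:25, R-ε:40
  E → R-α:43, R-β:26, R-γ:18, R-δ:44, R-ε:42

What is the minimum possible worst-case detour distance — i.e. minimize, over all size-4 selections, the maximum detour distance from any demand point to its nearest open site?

Open {A, B, C, D}.
  Farthest demand point is R-α at detour distance 15 (to C); all others are ≤ 15.
With {A, B, C, E} the worst case is 15.
With {B, C, D, E} the worst case is 15.
No size-4 selection achieves below 15.

15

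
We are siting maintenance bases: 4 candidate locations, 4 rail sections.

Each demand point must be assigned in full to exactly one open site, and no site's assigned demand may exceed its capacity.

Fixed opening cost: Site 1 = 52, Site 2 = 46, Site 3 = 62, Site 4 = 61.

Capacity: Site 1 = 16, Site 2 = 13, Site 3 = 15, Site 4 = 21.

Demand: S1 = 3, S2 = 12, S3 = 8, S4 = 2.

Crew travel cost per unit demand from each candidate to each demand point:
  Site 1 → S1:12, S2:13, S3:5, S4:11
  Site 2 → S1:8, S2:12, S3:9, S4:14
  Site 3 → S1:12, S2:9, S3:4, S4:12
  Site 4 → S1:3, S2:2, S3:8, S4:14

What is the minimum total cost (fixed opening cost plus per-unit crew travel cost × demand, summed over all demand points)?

Open {Site 1, Site 4}; cheapest assignment that respects the capacities:
  Site 1 (cap 16, load 10): S3, S4 — cost 8×5 + 2×11 = 62
  Site 4 (cap 21, load 15): S1, S2 — cost 3×3 + 12×2 = 33
  Shipping 95, fixed 113 → total 208.
  Any other capacity-feasible assignment to {Site 1, Site 4} ships for at least 95.
Compare {Site 3, Site 4}: its best feasible assignment gives total 212.
Compare {Site 2, Site 4}: its best feasible assignment gives total 240.
Every other set of open sites that can feasibly serve all demand totals ≥ 212 even under its best assignment. Minimum: 208.

208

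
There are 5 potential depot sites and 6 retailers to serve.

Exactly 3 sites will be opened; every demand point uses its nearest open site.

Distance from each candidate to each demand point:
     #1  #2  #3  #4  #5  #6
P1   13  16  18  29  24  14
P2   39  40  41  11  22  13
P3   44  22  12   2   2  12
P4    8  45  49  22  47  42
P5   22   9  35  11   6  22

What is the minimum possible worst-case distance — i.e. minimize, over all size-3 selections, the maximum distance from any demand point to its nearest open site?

Open {P3, P4, P5}.
  Farthest demand point is #3 at distance 12 (to P3); all others are ≤ 12.
With {P1, P3, P5} the worst case is 13.
With {P1, P2, P3} the worst case is 16.
No size-3 selection achieves below 12.

12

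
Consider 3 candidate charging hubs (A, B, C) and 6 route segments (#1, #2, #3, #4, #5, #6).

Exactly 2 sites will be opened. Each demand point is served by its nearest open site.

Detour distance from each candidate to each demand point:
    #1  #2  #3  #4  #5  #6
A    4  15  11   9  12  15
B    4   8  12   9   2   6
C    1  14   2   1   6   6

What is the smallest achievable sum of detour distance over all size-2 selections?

20

Open {B, C}.
  #1→C 1, #2→B 8, #3→C 2, #4→C 1, #5→B 2, #6→B 6  ⇒ total 20.
Compare {A, C}: total 30.
Compare {A, B}: total 40.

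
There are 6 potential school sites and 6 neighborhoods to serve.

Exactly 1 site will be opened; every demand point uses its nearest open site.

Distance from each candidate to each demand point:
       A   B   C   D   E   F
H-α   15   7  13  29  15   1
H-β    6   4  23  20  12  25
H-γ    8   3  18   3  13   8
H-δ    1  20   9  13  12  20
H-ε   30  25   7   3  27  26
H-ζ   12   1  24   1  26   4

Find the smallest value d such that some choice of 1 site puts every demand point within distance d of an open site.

Open {H-γ}.
  Farthest demand point is C at distance 18 (to H-γ); all others are ≤ 18.
With {H-δ} the worst case is 20.
With {H-β} the worst case is 25.
No size-1 selection achieves below 18.

18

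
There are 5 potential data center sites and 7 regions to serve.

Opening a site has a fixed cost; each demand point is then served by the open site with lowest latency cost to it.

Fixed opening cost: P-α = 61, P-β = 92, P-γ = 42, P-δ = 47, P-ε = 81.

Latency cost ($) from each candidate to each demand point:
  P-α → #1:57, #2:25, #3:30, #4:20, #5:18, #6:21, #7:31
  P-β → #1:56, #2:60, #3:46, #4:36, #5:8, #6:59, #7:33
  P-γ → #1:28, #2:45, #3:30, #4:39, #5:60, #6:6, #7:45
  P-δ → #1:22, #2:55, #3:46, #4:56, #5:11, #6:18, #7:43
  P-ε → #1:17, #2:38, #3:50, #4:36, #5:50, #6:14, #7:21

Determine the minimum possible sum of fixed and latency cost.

261

Open {P-α, P-γ}: assign each demand point to its cheapest open site.
  #1→P-γ 28, #2→P-α 25, #3→P-α 30, #4→P-α 20, #5→P-α 18, #6→P-γ 6, #7→P-α 31
  latency cost 158, fixed 103 → total 261.
Compare {P-α}: latency cost 202 + fixed 61 = 263.
Compare {P-α, P-δ}: latency cost 157 + fixed 108 = 265.
Compare {P-γ, P-δ}: latency cost 196 + fixed 89 = 285.
All other subsets cost ≥ 263. Minimum total cost: 261.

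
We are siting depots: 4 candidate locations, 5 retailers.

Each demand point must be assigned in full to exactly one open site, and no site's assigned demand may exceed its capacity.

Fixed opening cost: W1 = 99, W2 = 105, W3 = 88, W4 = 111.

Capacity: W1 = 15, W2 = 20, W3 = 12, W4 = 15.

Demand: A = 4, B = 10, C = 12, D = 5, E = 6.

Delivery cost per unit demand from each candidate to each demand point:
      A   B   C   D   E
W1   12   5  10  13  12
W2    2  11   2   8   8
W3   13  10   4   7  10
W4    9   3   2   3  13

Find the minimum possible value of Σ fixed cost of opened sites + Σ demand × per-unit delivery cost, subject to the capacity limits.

Open {W2, W3, W4}; cheapest assignment that respects the capacities:
  W2 (cap 20, load 16): A, C — cost 4×2 + 12×2 = 32
  W3 (cap 12, load 6): E — cost 6×10 = 60
  W4 (cap 15, load 15): B, D — cost 10×3 + 5×3 = 45
  Shipping 137, fixed 304 → total 441.
  Any other capacity-feasible assignment to {W2, W3, W4} ships for at least 137.
Compare {W1, W2, W4}: its best feasible assignment gives total 464.
Compare {W1, W2, W3}: its best feasible assignment gives total 469.
Every other set of open sites that can feasibly serve all demand totals ≥ 464 even under its best assignment. Minimum: 441.

441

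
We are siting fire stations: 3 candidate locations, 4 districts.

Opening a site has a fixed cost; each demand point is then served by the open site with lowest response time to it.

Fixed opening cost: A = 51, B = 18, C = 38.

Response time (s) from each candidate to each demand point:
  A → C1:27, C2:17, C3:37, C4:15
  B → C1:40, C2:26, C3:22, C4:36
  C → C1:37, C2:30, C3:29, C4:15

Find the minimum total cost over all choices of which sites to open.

142

Open {B}: assign each demand point to its cheapest open site.
  C1→B 40, C2→B 26, C3→B 22, C4→B 36
  response time 124, fixed 18 → total 142.
Compare {A}: response time 96 + fixed 51 = 147.
Compare {C}: response time 111 + fixed 38 = 149.
Compare {A, B}: response time 81 + fixed 69 = 150.
All other subsets cost ≥ 147. Minimum total cost: 142.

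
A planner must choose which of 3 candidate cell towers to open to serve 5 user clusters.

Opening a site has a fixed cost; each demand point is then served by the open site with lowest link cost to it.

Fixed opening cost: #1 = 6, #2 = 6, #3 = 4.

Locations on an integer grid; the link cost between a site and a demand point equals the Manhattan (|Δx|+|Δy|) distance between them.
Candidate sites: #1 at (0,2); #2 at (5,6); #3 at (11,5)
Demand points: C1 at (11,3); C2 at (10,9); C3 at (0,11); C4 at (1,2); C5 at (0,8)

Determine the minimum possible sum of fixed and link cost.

33

Open {#1, #3}: assign each demand point to its cheapest open site.
  C1→#3 2, C2→#3 5, C3→#1 9, C4→#1 1, C5→#1 6
  link cost 23, fixed 10 → total 33.
Compare {#1, #2, #3}: link cost 23 + fixed 16 = 39.
Compare {#2, #3}: link cost 32 + fixed 10 = 42.
Compare {#1, #2}: link cost 33 + fixed 12 = 45.
All other subsets cost ≥ 39. Minimum total cost: 33.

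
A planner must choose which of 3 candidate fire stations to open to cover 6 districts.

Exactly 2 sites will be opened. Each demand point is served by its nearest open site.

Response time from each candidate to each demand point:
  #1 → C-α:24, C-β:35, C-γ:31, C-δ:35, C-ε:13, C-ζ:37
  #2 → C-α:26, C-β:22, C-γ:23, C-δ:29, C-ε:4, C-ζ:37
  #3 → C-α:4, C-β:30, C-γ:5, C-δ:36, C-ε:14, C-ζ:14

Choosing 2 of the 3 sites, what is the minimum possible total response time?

78

Open {#2, #3}.
  C-α→#3 4, C-β→#2 22, C-γ→#3 5, C-δ→#2 29, C-ε→#2 4, C-ζ→#3 14  ⇒ total 78.
Compare {#1, #3}: total 101.
Compare {#1, #2}: total 139.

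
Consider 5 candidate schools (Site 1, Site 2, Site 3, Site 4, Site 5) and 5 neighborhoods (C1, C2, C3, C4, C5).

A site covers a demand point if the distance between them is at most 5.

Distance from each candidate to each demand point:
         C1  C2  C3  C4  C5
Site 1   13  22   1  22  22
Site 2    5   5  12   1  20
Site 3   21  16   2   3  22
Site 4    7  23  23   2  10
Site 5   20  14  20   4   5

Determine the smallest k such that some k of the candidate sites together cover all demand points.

Coverage sets (demand points within 5 of each site):
  Site 1: {C3}
  Site 2: {C1, C2, C4}
  Site 3: {C3, C4}
  Site 4: {C4}
  Site 5: {C4, C5}
No 2 sites suffice: every size-2 union leaves at least one demand point uncovered.
But {Site 1, Site 2, Site 5} covers everything, so the minimum is 3.

3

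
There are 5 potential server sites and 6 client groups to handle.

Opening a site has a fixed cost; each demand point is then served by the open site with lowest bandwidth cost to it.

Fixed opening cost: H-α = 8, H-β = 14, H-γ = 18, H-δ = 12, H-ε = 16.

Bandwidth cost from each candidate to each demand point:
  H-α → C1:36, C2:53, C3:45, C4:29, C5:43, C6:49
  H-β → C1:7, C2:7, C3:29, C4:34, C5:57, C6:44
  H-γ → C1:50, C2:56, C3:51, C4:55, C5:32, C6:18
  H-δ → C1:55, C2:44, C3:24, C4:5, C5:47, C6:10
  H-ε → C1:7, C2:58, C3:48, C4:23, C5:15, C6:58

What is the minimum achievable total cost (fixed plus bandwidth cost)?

110

Open {H-β, H-δ, H-ε}: assign each demand point to its cheapest open site.
  C1→H-β 7, C2→H-β 7, C3→H-δ 24, C4→H-δ 5, C5→H-ε 15, C6→H-δ 10
  bandwidth cost 68, fixed 42 → total 110.
Compare {H-α, H-β, H-δ, H-ε}: bandwidth cost 68 + fixed 50 = 118.
Compare {H-β, H-δ}: bandwidth cost 100 + fixed 26 = 126.
Compare {H-β, H-γ, H-δ, H-ε}: bandwidth cost 68 + fixed 60 = 128.
All other subsets cost ≥ 118. Minimum total cost: 110.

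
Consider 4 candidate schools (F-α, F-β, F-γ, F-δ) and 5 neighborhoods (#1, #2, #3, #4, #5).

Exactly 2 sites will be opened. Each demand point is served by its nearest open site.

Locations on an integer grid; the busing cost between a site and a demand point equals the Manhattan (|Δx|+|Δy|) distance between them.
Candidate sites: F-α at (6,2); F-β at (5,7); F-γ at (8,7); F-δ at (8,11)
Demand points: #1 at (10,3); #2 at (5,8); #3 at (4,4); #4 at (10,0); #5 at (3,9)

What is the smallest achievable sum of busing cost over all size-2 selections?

Open {F-α, F-β}.
  #1→F-α 5, #2→F-β 1, #3→F-α 4, #4→F-α 6, #5→F-β 4  ⇒ total 20.
Compare {F-β, F-γ}: total 24.
Compare {F-α, F-γ}: total 26.
No size-2 selection does better; minimum is 20.

20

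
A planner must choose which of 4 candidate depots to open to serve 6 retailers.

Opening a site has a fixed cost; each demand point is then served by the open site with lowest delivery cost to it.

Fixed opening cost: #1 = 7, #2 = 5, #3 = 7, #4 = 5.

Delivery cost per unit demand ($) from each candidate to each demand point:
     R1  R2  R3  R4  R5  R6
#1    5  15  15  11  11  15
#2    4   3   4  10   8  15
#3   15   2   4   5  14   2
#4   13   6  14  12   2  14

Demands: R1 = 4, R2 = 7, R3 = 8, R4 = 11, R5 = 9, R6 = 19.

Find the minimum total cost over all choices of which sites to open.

Open {#2, #3, #4}: assign each demand point to its cheapest open site.
  R1→#2 4×4=16, R2→#3 7×2=14, R3→#2 8×4=32, R4→#3 11×5=55, R5→#4 9×2=18, R6→#3 19×2=38
  delivery cost 173, fixed 17 → total 190.
Compare {#1, #3, #4}: delivery cost 177 + fixed 19 = 196.
Compare {#1, #2, #3, #4}: delivery cost 173 + fixed 24 = 197.
Compare {#3, #4}: delivery cost 209 + fixed 12 = 221.
All other subsets cost ≥ 196. Minimum total cost: 190.

190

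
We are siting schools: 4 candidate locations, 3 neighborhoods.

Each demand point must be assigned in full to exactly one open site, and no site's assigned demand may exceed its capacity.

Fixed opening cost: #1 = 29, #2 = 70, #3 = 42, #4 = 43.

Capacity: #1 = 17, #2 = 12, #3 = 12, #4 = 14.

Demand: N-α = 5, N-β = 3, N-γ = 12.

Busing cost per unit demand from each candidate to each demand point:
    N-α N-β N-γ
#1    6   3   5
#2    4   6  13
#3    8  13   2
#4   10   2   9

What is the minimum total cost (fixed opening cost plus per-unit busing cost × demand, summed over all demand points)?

134

Open {#1, #3}; cheapest assignment that respects the capacities:
  #1 (cap 17, load 8): N-α, N-β — cost 5×6 + 3×3 = 39
  #3 (cap 12, load 12): N-γ — cost 12×2 = 24
  Shipping 63, fixed 71 → total 134.
  Any other capacity-feasible assignment to {#1, #3} ships for at least 63.
Compare {#3, #4}: its best feasible assignment gives total 165.
Compare {#1, #4}: its best feasible assignment gives total 168.
Every other set of open sites that can feasibly serve all demand totals ≥ 165 even under its best assignment. Minimum: 134.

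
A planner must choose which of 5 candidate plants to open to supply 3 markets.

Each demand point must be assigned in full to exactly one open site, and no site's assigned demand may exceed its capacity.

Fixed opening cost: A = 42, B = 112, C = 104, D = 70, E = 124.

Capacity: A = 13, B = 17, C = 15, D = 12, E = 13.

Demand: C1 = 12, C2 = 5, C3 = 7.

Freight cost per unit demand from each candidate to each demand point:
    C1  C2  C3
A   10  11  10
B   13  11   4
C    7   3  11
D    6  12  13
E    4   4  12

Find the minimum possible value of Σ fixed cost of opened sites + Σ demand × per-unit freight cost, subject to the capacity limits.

Open {A, D}; cheapest assignment that respects the capacities:
  A (cap 13, load 12): C2, C3 — cost 5×11 + 7×10 = 125
  D (cap 12, load 12): C1 — cost 12×6 = 72
  Shipping 197, fixed 112 → total 309.
  Any other capacity-feasible assignment to {A, D} ships for at least 197.
Compare {B, D}: its best feasible assignment gives total 337.
Compare {C, D}: its best feasible assignment gives total 338.
Every other set of open sites that can feasibly serve all demand totals ≥ 337 even under its best assignment. Minimum: 309.

309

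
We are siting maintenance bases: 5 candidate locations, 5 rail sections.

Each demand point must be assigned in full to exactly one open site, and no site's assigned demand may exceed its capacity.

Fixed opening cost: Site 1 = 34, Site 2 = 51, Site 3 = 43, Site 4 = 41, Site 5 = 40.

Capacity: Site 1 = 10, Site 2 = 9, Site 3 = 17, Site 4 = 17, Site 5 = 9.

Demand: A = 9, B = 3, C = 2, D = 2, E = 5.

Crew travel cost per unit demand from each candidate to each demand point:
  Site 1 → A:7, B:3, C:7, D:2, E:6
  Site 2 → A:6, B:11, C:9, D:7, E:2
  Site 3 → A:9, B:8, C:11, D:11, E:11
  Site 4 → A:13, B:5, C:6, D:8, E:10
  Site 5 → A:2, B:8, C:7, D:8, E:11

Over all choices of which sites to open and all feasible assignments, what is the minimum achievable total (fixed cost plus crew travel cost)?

180

Open {Site 1, Site 2, Site 5}; cheapest assignment that respects the capacities:
  Site 1 (cap 10, load 7): B, C, D — cost 3×3 + 2×7 + 2×2 = 27
  Site 2 (cap 9, load 5): E — cost 5×2 = 10
  Site 5 (cap 9, load 9): A — cost 9×2 = 18
  Shipping 55, fixed 125 → total 180.
  Any other capacity-feasible assignment to {Site 1, Site 2, Site 5} ships for at least 55.
Compare {Site 1, Site 4, Site 5}: its best feasible assignment gives total 188.
Compare {Site 4, Site 5}: its best feasible assignment gives total 192.
Every other set of open sites that can feasibly serve all demand totals ≥ 188 even under its best assignment. Minimum: 180.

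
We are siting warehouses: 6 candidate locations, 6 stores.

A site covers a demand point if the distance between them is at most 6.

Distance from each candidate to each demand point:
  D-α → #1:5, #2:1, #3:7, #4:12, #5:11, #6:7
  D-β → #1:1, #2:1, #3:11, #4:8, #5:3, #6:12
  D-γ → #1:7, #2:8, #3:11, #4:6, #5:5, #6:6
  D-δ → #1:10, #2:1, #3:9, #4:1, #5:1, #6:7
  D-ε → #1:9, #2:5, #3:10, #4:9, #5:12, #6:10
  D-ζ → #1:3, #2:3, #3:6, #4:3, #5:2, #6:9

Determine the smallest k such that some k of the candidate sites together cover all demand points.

2

Coverage sets (demand points within 6 of each site):
  D-α: {#1, #2}
  D-β: {#1, #2, #5}
  D-γ: {#4, #5, #6}
  D-δ: {#2, #4, #5}
  D-ε: {#2}
  D-ζ: {#1, #2, #3, #4, #5}
No single site covers all 6 demand points.
But {D-γ, D-ζ} covers everything, so the minimum is 2.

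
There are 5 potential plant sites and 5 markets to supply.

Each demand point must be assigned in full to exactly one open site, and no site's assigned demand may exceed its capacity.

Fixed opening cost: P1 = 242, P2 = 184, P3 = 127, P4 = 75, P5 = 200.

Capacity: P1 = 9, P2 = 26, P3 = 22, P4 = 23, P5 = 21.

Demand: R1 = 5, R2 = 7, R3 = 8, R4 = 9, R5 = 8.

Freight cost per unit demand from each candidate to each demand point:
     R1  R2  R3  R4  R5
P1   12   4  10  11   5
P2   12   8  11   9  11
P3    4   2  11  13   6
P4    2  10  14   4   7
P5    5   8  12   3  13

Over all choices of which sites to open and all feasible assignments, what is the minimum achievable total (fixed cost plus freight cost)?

Open {P3, P4}; cheapest assignment that respects the capacities:
  P3 (cap 22, load 15): R2, R3 — cost 7×2 + 8×11 = 102
  P4 (cap 23, load 22): R1, R4, R5 — cost 5×2 + 9×4 + 8×7 = 102
  Shipping 204, fixed 202 → total 406.
  Any other capacity-feasible assignment to {P3, P4} ships for at least 204.
Compare {P2, P4}: its best feasible assignment gives total 505.
Compare {P4, P5}: its best feasible assignment gives total 529.
Every other set of open sites that can feasibly serve all demand totals ≥ 505 even under its best assignment. Minimum: 406.

406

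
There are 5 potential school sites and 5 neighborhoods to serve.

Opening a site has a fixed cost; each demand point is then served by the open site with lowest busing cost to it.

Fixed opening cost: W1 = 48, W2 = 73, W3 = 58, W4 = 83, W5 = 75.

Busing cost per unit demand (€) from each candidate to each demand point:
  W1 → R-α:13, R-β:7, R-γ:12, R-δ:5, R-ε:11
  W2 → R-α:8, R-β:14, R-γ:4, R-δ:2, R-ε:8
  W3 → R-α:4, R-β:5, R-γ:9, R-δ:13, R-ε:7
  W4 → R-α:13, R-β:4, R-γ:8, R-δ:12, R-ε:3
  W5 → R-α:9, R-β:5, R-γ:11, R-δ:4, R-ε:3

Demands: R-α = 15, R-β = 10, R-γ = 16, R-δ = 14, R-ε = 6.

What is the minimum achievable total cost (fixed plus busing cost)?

375

Open {W2, W3}: assign each demand point to its cheapest open site.
  R-α→W3 15×4=60, R-β→W3 10×5=50, R-γ→W2 16×4=64, R-δ→W2 14×2=28, R-ε→W3 6×7=42
  busing cost 244, fixed 131 → total 375.
Compare {W1, W2, W3}: busing cost 244 + fixed 179 = 423.
Compare {W2, W3, W4}: busing cost 210 + fixed 214 = 424.
Compare {W2, W4}: busing cost 270 + fixed 156 = 426.
All other subsets cost ≥ 423. Minimum total cost: 375.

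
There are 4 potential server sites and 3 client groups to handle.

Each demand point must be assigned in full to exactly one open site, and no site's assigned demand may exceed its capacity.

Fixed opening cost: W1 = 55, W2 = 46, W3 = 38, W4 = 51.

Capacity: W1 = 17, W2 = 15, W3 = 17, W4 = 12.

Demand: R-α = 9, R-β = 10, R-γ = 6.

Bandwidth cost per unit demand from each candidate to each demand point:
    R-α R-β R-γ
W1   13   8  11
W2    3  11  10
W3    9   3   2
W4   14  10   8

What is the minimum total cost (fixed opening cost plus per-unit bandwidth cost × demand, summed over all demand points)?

153

Open {W2, W3}; cheapest assignment that respects the capacities:
  W2 (cap 15, load 9): R-α — cost 9×3 = 27
  W3 (cap 17, load 16): R-β, R-γ — cost 10×3 + 6×2 = 42
  Shipping 69, fixed 84 → total 153.
  Any other capacity-feasible assignment to {W2, W3} ships for at least 69.
Compare {W2, W3, W4}: its best feasible assignment gives total 204.
Compare {W1, W2, W3}: its best feasible assignment gives total 208.
Every other set of open sites that can feasibly serve all demand totals ≥ 204 even under its best assignment. Minimum: 153.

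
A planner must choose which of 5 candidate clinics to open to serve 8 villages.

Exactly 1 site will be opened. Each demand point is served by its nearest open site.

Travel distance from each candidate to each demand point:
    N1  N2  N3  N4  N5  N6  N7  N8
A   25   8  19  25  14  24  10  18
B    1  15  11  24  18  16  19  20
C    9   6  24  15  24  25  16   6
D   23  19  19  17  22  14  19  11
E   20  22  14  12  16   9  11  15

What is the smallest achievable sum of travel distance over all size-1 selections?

119

Open {E}.
  N1→E 20, N2→E 22, N3→E 14, N4→E 12, N5→E 16, N6→E 9, N7→E 11, N8→E 15  ⇒ total 119.
Compare {B}: total 124.
Compare {C}: total 125.
No size-1 selection does better; minimum is 119.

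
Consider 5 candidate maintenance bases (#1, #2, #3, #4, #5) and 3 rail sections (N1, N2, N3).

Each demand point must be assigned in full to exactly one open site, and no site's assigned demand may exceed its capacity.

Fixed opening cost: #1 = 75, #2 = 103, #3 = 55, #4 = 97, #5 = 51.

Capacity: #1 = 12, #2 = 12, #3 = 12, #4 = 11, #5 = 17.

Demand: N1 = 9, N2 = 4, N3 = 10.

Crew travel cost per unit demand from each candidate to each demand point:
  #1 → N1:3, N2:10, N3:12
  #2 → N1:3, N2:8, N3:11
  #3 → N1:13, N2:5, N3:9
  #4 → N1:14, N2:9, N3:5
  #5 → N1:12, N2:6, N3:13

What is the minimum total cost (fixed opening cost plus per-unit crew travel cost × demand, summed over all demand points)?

307

Open {#1, #5}; cheapest assignment that respects the capacities:
  #1 (cap 12, load 9): N1 — cost 9×3 = 27
  #5 (cap 17, load 14): N2, N3 — cost 4×6 + 10×13 = 154
  Shipping 181, fixed 126 → total 307.
  Any other capacity-feasible assignment to {#1, #5} ships for at least 181.
Compare {#1, #3, #5}: its best feasible assignment gives total 322.
Compare {#1, #3, #4}: its best feasible assignment gives total 324.
Every other set of open sites that can feasibly serve all demand totals ≥ 322 even under its best assignment. Minimum: 307.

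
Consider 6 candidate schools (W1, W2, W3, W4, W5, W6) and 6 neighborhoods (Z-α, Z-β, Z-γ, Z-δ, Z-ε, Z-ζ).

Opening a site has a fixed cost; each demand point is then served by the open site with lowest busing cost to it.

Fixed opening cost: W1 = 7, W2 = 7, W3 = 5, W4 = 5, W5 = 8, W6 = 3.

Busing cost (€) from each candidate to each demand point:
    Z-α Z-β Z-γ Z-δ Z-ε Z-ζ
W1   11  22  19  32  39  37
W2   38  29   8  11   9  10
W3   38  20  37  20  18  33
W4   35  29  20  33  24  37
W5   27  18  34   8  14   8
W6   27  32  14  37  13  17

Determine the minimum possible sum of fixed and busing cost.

Open {W1, W2, W5}: assign each demand point to its cheapest open site.
  Z-α→W1 11, Z-β→W5 18, Z-γ→W2 8, Z-δ→W5 8, Z-ε→W2 9, Z-ζ→W5 8
  busing cost 62, fixed 22 → total 84.
Compare {W1, W2}: busing cost 71 + fixed 14 = 85.
Compare {W1, W2, W5, W6}: busing cost 62 + fixed 25 = 87.
Compare {W1, W2, W3}: busing cost 69 + fixed 19 = 88.
All other subsets cost ≥ 85. Minimum total cost: 84.

84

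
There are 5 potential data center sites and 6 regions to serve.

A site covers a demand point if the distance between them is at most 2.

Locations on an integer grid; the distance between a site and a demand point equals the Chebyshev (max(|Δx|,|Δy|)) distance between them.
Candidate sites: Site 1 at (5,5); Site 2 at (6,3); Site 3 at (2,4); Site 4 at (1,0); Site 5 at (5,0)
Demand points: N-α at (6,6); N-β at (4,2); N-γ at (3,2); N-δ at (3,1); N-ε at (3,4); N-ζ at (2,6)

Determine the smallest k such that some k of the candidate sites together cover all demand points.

3

Coverage sets (demand points within 2 of each site):
  Site 1: {N-α, N-ε}
  Site 2: {N-β}
  Site 3: {N-β, N-γ, N-ε, N-ζ}
  Site 4: {N-γ, N-δ}
  Site 5: {N-β, N-γ, N-δ}
No 2 sites suffice: every size-2 union leaves at least one demand point uncovered.
But {Site 1, Site 3, Site 4} covers everything, so the minimum is 3.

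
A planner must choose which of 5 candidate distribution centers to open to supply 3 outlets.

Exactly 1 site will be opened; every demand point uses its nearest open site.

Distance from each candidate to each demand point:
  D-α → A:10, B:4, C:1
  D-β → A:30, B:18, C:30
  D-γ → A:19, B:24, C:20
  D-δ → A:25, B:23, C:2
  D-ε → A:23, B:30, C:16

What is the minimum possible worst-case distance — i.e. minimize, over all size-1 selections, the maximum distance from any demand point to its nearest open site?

Open {D-α}.
  Farthest demand point is A at distance 10 (to D-α); all others are ≤ 10.
With {D-γ} the worst case is 24.
With {D-δ} the worst case is 25.
No size-1 selection achieves below 10.

10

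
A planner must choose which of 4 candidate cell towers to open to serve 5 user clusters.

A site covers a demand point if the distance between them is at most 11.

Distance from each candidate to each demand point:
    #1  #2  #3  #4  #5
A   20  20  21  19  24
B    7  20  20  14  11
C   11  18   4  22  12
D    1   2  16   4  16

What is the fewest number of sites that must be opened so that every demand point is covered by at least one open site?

Coverage sets (demand points within 11 of each site):
  A: {}
  B: {#1, #5}
  C: {#1, #3}
  D: {#1, #2, #4}
No 2 sites suffice: every size-2 union leaves at least one demand point uncovered.
But {B, C, D} covers everything, so the minimum is 3.

3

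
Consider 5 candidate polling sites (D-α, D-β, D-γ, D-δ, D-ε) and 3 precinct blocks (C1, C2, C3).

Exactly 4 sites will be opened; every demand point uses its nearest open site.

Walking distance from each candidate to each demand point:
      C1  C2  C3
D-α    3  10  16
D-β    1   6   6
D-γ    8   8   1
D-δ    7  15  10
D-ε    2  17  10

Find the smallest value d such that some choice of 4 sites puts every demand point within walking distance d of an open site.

6

Open {D-α, D-β, D-γ, D-δ}.
  Farthest demand point is C2 at walking distance 6 (to D-β); all others are ≤ 6.
With {D-α, D-β, D-γ, D-ε} the worst case is 6.
With {D-α, D-β, D-δ, D-ε} the worst case is 6.
No size-4 selection achieves below 6.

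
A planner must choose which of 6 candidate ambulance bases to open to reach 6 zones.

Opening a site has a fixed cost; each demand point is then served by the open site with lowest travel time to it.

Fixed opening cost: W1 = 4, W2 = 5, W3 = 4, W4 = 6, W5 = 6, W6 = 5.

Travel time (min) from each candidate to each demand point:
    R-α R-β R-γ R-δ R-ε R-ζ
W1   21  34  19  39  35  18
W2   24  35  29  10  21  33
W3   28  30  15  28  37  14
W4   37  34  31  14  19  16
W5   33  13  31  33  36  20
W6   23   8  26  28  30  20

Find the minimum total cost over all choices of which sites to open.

Open {W2, W3, W6}: assign each demand point to its cheapest open site.
  R-α→W6 23, R-β→W6 8, R-γ→W3 15, R-δ→W2 10, R-ε→W2 21, R-ζ→W3 14
  travel time 91, fixed 14 → total 105.
Compare {W1, W2, W3, W6}: travel time 89 + fixed 18 = 107.
Compare {W3, W4, W6}: travel time 93 + fixed 15 = 108.
Compare {W2, W3, W4, W6}: travel time 89 + fixed 20 = 109.
All other subsets cost ≥ 107. Minimum total cost: 105.

105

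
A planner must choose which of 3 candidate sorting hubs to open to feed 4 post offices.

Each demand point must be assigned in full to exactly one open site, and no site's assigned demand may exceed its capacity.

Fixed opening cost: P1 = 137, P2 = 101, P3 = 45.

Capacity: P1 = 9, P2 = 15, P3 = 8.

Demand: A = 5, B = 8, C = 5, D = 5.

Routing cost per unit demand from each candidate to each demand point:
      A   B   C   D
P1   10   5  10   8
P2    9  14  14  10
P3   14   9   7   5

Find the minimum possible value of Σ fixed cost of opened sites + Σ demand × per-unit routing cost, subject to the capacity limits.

383

Open {P2, P3}; cheapest assignment that respects the capacities:
  P2 (cap 15, load 15): A, C, D — cost 5×9 + 5×14 + 5×10 = 165
  P3 (cap 8, load 8): B — cost 8×9 = 72
  Shipping 237, fixed 146 → total 383.
  Any other capacity-feasible assignment to {P2, P3} ships for at least 237.
Compare {P1, P2}: its best feasible assignment gives total 443.
Compare {P1, P2, P3}: its best feasible assignment gives total 453.
Every other set of open sites that can feasibly serve all demand totals ≥ 443 even under its best assignment. Minimum: 383.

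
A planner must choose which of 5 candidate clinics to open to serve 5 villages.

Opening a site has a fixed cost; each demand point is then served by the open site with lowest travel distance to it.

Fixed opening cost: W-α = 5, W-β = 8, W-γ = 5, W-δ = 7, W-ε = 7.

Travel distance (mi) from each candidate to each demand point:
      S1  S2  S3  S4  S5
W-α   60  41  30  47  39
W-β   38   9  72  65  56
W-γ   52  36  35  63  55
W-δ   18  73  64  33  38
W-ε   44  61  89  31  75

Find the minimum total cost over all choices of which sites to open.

Open {W-α, W-β, W-δ}: assign each demand point to its cheapest open site.
  S1→W-δ 18, S2→W-β 9, S3→W-α 30, S4→W-δ 33, S5→W-δ 38
  travel distance 128, fixed 20 → total 148.
Compare {W-β, W-γ, W-δ}: travel distance 133 + fixed 20 = 153.
Compare {W-α, W-β, W-γ, W-δ}: travel distance 128 + fixed 25 = 153.
Compare {W-α, W-β, W-δ, W-ε}: travel distance 126 + fixed 27 = 153.
All other subsets cost ≥ 153. Minimum total cost: 148.

148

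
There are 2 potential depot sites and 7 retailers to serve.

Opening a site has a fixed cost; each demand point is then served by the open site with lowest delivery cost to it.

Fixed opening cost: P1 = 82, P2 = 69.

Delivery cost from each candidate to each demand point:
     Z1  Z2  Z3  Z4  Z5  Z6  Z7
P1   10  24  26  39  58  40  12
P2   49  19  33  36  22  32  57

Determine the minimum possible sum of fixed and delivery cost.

291

Open {P1}: assign each demand point to its cheapest open site.
  Z1→P1 10, Z2→P1 24, Z3→P1 26, Z4→P1 39, Z5→P1 58, Z6→P1 40, Z7→P1 12
  delivery cost 209, fixed 82 → total 291.
Compare {P1, P2}: delivery cost 157 + fixed 151 = 308.
Compare {P2}: delivery cost 248 + fixed 69 = 317.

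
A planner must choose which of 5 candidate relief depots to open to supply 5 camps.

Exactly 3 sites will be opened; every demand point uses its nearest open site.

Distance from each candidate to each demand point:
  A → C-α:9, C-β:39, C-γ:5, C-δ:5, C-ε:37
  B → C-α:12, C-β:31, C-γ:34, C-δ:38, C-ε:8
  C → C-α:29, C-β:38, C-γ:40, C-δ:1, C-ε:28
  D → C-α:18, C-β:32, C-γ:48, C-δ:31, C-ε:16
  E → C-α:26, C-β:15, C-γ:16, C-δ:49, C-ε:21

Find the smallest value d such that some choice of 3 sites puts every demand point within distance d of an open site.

15

Open {A, B, E}.
  Farthest demand point is C-β at distance 15 (to E); all others are ≤ 15.
With {A, D, E} the worst case is 16.
With {B, C, E} the worst case is 16.
No size-3 selection achieves below 15.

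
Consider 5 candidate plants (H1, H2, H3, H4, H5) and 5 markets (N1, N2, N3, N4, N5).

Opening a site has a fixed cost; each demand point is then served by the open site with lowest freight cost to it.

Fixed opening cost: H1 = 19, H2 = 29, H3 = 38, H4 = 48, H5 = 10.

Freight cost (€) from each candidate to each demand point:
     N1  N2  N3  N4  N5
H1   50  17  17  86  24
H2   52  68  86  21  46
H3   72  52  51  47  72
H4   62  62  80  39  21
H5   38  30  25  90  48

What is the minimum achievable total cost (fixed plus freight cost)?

175

Open {H1, H2, H5}: assign each demand point to its cheapest open site.
  N1→H5 38, N2→H1 17, N3→H1 17, N4→H2 21, N5→H1 24
  freight cost 117, fixed 58 → total 175.
Compare {H1, H2}: freight cost 129 + fixed 48 = 177.
Compare {H2, H5}: freight cost 160 + fixed 39 = 199.
Compare {H1, H4, H5}: freight cost 132 + fixed 77 = 209.
All other subsets cost ≥ 177. Minimum total cost: 175.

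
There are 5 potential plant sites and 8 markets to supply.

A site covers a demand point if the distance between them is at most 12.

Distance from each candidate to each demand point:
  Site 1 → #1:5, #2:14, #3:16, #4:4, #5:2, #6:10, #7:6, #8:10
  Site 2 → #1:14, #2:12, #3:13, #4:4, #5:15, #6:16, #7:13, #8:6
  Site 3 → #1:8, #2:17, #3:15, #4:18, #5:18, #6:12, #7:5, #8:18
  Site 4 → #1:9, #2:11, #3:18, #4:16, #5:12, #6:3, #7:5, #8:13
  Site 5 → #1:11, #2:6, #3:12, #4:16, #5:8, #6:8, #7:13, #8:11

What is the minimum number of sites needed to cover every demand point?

2

Coverage sets (demand points within 12 of each site):
  Site 1: {#1, #4, #5, #6, #7, #8}
  Site 2: {#2, #4, #8}
  Site 3: {#1, #6, #7}
  Site 4: {#1, #2, #5, #6, #7}
  Site 5: {#1, #2, #3, #5, #6, #8}
No single site covers all 8 demand points.
But {Site 1, Site 5} covers everything, so the minimum is 2.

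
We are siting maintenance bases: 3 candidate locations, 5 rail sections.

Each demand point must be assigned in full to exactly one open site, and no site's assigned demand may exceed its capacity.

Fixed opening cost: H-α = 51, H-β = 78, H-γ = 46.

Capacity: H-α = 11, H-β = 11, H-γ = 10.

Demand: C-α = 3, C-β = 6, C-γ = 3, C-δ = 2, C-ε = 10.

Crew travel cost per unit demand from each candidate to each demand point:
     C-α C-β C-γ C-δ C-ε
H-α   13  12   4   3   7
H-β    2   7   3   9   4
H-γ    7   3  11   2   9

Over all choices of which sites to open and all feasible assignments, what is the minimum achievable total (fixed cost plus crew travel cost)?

272

Open {H-α, H-β, H-γ}; cheapest assignment that respects the capacities:
  H-α (cap 11, load 5): C-γ, C-δ — cost 3×4 + 2×3 = 18
  H-β (cap 11, load 10): C-ε — cost 10×4 = 40
  H-γ (cap 10, load 9): C-α, C-β — cost 3×7 + 6×3 = 39
  Shipping 97, fixed 175 → total 272.
  Any other capacity-feasible assignment to {H-α, H-β, H-γ} ships for at least 97.
Total demand is 24 and no other set of sites has combined capacity ≥ 24, so {H-α, H-β, H-γ} is the only feasible choice of open sites. Minimum: 272.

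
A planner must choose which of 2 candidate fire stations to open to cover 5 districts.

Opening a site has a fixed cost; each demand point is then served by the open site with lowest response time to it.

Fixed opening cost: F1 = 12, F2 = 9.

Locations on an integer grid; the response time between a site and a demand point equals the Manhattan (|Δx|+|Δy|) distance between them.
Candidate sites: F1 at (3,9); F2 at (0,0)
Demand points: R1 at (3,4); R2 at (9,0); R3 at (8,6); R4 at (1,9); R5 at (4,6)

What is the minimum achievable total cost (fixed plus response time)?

46

Open {F1}: assign each demand point to its cheapest open site.
  R1→F1 5, R2→F1 15, R3→F1 8, R4→F1 2, R5→F1 4
  response time 34, fixed 12 → total 46.
Compare {F1, F2}: response time 28 + fixed 21 = 49.
Compare {F2}: response time 50 + fixed 9 = 59.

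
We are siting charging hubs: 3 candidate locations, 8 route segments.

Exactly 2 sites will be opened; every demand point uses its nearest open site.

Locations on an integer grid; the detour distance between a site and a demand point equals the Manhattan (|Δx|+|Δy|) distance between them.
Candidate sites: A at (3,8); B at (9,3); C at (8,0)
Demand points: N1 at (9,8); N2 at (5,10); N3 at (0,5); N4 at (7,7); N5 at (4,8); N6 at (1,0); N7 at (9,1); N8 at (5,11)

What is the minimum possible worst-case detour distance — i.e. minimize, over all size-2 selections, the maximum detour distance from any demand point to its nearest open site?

7

Open {A, C}.
  Farthest demand point is N6 at detour distance 7 (to C); all others are ≤ 7.
With {A, B} the worst case is 10.
With {B, C} the worst case is 12.
No size-2 selection achieves below 7.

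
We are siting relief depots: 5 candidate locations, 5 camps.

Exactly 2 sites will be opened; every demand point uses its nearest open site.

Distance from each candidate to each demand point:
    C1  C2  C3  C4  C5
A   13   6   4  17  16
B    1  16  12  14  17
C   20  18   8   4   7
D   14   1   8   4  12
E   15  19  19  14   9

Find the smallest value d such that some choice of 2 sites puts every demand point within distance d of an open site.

12

Open {B, D}.
  Farthest demand point is C5 at distance 12 (to D); all others are ≤ 12.
With {A, C} the worst case is 13.
With {A, D} the worst case is 13.
No size-2 selection achieves below 12.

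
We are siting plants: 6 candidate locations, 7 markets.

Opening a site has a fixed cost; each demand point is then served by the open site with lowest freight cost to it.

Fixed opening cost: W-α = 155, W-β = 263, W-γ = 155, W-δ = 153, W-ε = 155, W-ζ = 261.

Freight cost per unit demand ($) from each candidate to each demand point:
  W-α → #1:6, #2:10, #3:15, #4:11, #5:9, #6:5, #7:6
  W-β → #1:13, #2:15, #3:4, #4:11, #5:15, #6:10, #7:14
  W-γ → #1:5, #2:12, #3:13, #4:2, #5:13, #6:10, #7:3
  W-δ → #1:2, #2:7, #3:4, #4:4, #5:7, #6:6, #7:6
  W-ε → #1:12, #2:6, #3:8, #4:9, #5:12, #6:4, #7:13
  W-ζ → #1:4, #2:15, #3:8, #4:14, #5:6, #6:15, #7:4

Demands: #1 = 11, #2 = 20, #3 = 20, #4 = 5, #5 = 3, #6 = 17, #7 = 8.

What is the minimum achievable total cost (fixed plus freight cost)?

Open {W-δ}: assign each demand point to its cheapest open site.
  #1→W-δ 11×2=22, #2→W-δ 20×7=140, #3→W-δ 20×4=80, #4→W-δ 5×4=20, #5→W-δ 3×7=21, #6→W-δ 17×6=102, #7→W-δ 8×6=48
  freight cost 433, fixed 153 → total 586.
Compare {W-δ, W-ε}: freight cost 379 + fixed 308 = 687.
Compare {W-γ, W-δ}: freight cost 399 + fixed 308 = 707.
Compare {W-α, W-δ}: freight cost 416 + fixed 308 = 724.
All other subsets cost ≥ 687. Minimum total cost: 586.

586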